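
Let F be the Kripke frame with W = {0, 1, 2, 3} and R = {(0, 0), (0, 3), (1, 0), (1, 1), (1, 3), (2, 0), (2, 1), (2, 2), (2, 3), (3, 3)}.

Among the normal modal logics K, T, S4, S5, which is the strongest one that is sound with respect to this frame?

Reflexive (axiom T): yes — every world is R-related to itself.
Transitive (axiom 4): yes — every two-step R-path is closed by a direct edge.
Euclidean (axiom 5): no — 1 R 3 and 1 R 0, but not 3 R 0.
So F validates K, T, S4; S5 would additionally require R to be Euclidean. The strongest is S4.

S4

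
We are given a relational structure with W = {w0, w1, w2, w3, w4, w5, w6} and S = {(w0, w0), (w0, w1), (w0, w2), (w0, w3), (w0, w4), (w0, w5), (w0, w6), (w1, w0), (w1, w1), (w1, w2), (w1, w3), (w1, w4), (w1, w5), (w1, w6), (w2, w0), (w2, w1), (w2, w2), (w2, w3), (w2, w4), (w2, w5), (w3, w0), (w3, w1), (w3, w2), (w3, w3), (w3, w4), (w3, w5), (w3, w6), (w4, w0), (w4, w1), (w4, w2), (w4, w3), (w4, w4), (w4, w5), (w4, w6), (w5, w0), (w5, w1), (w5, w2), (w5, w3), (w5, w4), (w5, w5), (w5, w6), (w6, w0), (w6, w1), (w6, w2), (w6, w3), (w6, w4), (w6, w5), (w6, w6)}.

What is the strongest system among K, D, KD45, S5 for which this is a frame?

Serial (axiom D): yes — every world has a successor (e.g. w0 S w0).
Euclidean (axiom 5): no — w0 S w2 and w0 S w6, but not w2 S w6.
Transitive (axiom 4): no — w2 S w0 and w0 S w6, but not w2 S w6.
Reflexive (axiom T): yes — every world is S-related to itself.
So F validates K, D; KD45 would additionally require S to be Euclidean and transitive. The strongest is D.

D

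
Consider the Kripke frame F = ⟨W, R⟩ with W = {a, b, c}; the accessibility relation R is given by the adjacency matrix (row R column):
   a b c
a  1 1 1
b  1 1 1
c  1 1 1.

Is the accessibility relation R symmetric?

Yes

Symmetric: yes — every pair in R has its reverse in R.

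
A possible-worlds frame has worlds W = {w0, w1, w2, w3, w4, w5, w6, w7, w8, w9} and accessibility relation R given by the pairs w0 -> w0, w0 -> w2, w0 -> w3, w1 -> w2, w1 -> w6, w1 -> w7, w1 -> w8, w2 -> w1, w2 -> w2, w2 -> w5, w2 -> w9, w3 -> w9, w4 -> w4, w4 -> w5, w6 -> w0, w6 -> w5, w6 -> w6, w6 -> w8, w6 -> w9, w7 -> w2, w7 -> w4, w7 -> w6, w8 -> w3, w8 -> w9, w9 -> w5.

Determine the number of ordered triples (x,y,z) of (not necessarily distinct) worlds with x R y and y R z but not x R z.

29

Enumerating: (w0,w2,w1), (w0,w2,w5), (w0,w2,w9), (w0,w3,w9), (w1,w2,w1), (w1,w2,w5), (w1,w2,w9), (w1,w6,w0), (w1,w6,w5), (w1,w6,w9), (w1,w7,w4), (w1,w8,w3), … and 17 more.
Total: 29.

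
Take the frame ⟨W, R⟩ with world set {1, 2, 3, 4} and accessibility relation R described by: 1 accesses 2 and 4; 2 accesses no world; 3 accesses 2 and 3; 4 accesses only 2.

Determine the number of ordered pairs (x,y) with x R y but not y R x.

Enumerating: (1,2), (1,4), (3,2), (4,2).

4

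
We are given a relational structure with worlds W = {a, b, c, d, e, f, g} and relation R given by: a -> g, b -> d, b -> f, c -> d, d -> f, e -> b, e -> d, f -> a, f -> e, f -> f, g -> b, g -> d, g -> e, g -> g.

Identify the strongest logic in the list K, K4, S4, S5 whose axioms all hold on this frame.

K

Transitive (axiom 4): no — a R g and g R b, but not a R b.
Reflexive (axiom T): no — a is not related to itself.
Euclidean (axiom 5): no — b R f and b R d, but not f R d.
So F validates K; K4 would additionally require R to be transitive. The strongest is K.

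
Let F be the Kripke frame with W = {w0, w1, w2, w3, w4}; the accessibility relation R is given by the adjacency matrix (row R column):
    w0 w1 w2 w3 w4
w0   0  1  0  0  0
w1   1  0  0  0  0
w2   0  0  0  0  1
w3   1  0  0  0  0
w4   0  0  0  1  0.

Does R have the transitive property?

Transitive: no — w2 R w4 and w4 R w3, but not w2 R w3.

No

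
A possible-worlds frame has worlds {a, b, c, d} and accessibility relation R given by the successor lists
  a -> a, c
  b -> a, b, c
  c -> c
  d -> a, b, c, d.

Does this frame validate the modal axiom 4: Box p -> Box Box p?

Axiom 4 corresponds to the accessibility relation being transitive.
Transitive: yes — every two-step R-path is closed by a direct edge.

Yes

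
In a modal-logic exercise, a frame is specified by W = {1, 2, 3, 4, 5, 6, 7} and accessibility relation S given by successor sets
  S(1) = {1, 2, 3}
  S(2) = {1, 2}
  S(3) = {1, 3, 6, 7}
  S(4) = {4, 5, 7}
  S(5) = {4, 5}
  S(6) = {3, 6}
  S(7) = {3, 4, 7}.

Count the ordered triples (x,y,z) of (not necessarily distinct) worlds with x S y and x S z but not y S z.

Enumerating: (1,2,3), (1,3,2), (3,1,6), (3,1,7), (3,6,1), (3,6,7), (3,7,1), (3,7,6), (4,5,7), (4,7,5), (7,3,4), (7,4,3).

12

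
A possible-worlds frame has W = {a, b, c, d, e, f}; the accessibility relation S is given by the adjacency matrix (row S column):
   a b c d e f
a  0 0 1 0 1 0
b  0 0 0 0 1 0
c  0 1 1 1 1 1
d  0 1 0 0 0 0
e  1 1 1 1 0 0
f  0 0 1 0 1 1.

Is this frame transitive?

No

Transitive: no — a S c and c S b, but not a S b.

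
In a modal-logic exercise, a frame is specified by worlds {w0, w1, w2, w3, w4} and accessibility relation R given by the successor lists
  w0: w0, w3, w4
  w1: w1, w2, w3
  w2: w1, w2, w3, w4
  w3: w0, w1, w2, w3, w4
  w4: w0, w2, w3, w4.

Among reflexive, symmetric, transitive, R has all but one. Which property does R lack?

Reflexive: yes — every world is R-related to itself.
Symmetric: yes — every pair in R has its reverse in R.
Transitive: no — w0 R w3 and w3 R w1, but not w0 R w1.
Only transitive fails.

transitive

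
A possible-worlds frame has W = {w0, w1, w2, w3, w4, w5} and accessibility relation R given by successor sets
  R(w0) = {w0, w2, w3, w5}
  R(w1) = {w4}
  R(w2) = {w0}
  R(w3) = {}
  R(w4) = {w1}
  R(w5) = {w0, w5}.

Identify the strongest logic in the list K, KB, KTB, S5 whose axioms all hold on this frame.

Symmetric (axiom B): no — w0 R w3 but not w3 R w0.
Reflexive (axiom T): no — w1 is not related to itself.
Euclidean (axiom 5): no — w0 R w2 and w0 R w3, but not w2 R w3.
So F validates K; KB would additionally require R to be symmetric. The strongest is K.

K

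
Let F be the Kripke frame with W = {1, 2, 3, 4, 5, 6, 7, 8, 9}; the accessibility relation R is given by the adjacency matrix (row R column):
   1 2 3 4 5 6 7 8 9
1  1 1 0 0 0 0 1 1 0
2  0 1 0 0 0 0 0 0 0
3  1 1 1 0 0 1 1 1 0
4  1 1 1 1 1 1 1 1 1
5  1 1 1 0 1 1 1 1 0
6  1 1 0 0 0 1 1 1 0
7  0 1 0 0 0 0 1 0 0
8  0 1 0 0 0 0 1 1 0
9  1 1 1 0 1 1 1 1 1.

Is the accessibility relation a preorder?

Reflexive: yes — every world is R-related to itself.
Transitive: yes — every two-step R-path is closed by a direct edge.
So R is a preorder.

Yes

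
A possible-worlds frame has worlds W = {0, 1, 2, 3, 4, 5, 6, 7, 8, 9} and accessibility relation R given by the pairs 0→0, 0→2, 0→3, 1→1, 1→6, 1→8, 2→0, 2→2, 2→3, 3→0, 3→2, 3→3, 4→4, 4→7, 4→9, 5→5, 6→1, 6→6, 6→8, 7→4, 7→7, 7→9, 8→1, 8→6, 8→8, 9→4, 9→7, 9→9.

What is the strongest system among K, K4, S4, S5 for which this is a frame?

Transitive (axiom 4): yes — every two-step R-path is closed by a direct edge.
Reflexive (axiom T): yes — every world is R-related to itself.
Euclidean (axiom 5): yes — any two successors of a common world are R-related.
So F validates K, K4, S4, S5. The strongest is S5.

S5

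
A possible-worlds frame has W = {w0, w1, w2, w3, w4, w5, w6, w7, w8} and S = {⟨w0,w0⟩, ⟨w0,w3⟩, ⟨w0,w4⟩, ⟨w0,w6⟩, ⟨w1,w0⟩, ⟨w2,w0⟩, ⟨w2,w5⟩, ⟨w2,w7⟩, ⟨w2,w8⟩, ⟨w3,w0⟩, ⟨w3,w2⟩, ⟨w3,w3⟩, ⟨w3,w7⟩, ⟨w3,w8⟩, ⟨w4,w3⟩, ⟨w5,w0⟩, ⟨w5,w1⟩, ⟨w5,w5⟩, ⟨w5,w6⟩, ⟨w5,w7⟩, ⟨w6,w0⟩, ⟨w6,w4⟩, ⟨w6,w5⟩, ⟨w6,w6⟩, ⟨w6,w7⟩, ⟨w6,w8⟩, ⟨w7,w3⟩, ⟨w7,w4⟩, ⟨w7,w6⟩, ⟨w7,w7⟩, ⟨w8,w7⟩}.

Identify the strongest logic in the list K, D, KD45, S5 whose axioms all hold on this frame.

D

Serial (axiom D): yes — every world has a successor (e.g. w0 S w0).
Euclidean (axiom 5): no — w0 S w3 and w0 S w4, but not w3 S w4.
Transitive (axiom 4): no — w0 S w3 and w3 S w2, but not w0 S w2.
Reflexive (axiom T): no — w1 is not related to itself.
So F validates K, D; KD45 would additionally require S to be Euclidean and transitive. The strongest is D.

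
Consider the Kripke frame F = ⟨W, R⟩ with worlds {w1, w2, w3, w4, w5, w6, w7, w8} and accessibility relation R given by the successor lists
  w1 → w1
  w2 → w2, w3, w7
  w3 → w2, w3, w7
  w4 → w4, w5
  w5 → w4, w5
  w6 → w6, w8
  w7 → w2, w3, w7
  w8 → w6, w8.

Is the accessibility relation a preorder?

Yes

Reflexive: yes — every world is R-related to itself.
Transitive: yes — every two-step R-path is closed by a direct edge.
So R is a preorder.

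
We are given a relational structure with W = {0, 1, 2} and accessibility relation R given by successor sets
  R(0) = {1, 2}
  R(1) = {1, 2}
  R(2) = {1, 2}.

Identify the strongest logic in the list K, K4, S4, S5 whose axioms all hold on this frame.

Transitive (axiom 4): yes — every two-step R-path is closed by a direct edge.
Reflexive (axiom T): no — 0 is not related to itself.
Euclidean (axiom 5): yes — any two successors of a common world are R-related.
So F validates K, K4; S4 would additionally require R to be reflexive. The strongest is K4.

K4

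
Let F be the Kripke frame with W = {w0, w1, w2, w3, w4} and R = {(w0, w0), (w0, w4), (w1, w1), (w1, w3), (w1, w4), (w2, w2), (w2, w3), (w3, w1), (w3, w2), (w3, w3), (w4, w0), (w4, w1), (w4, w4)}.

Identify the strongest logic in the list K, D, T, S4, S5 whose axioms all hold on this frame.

T

Serial (axiom D): yes — every world has a successor (e.g. w0 R w0).
Reflexive (axiom T): yes — every world is R-related to itself.
Transitive (axiom 4): no — w0 R w4 and w4 R w1, but not w0 R w1.
Euclidean (axiom 5): no — w1 R w3 and w1 R w4, but not w3 R w4.
So F validates K, D, T; S4 would additionally require R to be transitive. The strongest is T.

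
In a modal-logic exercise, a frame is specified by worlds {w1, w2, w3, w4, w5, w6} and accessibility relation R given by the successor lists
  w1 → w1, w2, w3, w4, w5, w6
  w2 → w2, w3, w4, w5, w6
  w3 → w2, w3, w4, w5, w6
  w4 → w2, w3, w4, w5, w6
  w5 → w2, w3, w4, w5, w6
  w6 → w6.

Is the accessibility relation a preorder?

Yes

Reflexive: yes — every world is R-related to itself.
Transitive: yes — every two-step R-path is closed by a direct edge.
So R is a preorder.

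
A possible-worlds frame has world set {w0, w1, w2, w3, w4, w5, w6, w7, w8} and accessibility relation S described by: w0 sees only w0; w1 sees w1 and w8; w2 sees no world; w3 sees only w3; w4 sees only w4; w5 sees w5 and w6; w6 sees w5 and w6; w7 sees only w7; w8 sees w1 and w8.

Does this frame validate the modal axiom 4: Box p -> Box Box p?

Yes

Axiom 4 corresponds to the accessibility relation being transitive.
Transitive: yes — every two-step S-path is closed by a direct edge.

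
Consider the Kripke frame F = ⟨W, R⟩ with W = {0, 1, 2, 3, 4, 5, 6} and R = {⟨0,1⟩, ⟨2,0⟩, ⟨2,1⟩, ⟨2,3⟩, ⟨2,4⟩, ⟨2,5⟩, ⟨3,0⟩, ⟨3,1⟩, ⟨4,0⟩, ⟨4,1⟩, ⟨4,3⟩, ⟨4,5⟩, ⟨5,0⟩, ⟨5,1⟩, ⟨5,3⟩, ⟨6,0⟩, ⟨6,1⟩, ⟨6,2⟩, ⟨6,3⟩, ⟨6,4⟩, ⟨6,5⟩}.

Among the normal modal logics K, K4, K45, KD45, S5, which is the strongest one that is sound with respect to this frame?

Transitive (axiom 4): yes — every two-step R-path is closed by a direct edge.
Euclidean (axiom 5): no — 2 R 0 and 2 R 3, but not 0 R 3.
Serial (axiom D): no — 1 has no R-successor.
Reflexive (axiom T): no — 0 is not related to itself.
So F validates K, K4; K45 would additionally require R to be Euclidean. The strongest is K4.

K4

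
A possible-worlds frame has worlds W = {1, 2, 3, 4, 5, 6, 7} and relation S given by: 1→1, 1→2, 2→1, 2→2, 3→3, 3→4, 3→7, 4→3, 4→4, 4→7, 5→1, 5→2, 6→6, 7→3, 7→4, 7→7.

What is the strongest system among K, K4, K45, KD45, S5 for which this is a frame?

KD45

Transitive (axiom 4): yes — every two-step S-path is closed by a direct edge.
Euclidean (axiom 5): yes — any two successors of a common world are S-related.
Serial (axiom D): yes — every world has a successor (e.g. 1 S 1).
Reflexive (axiom T): no — 5 is not related to itself.
So F validates K, K4, K45, KD45; S5 would additionally require S to be reflexive. The strongest is KD45.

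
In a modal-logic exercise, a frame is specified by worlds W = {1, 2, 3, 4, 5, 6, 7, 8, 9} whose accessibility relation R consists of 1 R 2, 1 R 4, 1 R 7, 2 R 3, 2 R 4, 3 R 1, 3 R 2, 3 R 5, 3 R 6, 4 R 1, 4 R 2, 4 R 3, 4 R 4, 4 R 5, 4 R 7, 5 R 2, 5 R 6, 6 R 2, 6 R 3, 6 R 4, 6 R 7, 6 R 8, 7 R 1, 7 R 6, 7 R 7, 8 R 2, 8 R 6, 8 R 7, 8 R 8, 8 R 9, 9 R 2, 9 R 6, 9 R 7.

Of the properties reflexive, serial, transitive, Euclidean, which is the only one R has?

serial

Reflexive: no — 1 is not related to itself.
Serial: yes — every world has a successor (e.g. 1 R 2).
Transitive: no — 1 R 2 and 2 R 3, but not 1 R 3.
Euclidean: no — 1 R 2 and 1 R 7, but not 2 R 7.
Only serial holds.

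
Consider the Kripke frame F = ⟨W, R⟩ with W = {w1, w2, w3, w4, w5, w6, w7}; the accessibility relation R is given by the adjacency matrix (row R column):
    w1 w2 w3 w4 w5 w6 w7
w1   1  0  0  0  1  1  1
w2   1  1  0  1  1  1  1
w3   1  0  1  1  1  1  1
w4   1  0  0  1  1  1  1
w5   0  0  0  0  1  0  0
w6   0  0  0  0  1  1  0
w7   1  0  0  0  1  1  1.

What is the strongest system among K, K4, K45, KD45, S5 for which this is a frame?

K4

Transitive (axiom 4): yes — every two-step R-path is closed by a direct edge.
Euclidean (axiom 5): no — w1 R w5 and w1 R w6, but not w5 R w6.
Serial (axiom D): yes — every world has a successor (e.g. w1 R w1).
Reflexive (axiom T): yes — every world is R-related to itself.
So F validates K, K4; K45 would additionally require R to be Euclidean. The strongest is K4.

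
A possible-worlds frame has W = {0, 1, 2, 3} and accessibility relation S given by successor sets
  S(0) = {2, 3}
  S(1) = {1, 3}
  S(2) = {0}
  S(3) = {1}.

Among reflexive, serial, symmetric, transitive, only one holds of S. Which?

serial

Reflexive: no — 0 is not related to itself.
Serial: yes — every world has a successor (e.g. 0 S 2).
Symmetric: no — 0 S 3 but not 3 S 0.
Transitive: no — 0 S 3 and 3 S 1, but not 0 S 1.
Only serial holds.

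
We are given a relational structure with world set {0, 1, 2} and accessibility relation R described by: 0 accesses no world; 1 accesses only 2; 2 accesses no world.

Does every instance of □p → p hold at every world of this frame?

No

By correspondence theory, T is valid on a frame iff R is reflexive.
Reflexive: no — 0 is not related to itself.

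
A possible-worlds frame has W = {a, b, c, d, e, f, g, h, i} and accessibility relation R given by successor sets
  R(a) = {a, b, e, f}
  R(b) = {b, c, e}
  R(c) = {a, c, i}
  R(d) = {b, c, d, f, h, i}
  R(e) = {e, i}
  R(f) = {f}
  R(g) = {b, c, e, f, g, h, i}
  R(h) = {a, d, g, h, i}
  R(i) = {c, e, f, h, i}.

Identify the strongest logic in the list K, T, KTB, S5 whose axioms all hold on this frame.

T

Reflexive (axiom T): yes — every world is R-related to itself.
Symmetric (axiom B): no — a R b but not b R a.
Euclidean (axiom 5): no — a R b and a R f, but not b R f.
So F validates K, T; KTB would additionally require R to be symmetric. The strongest is T.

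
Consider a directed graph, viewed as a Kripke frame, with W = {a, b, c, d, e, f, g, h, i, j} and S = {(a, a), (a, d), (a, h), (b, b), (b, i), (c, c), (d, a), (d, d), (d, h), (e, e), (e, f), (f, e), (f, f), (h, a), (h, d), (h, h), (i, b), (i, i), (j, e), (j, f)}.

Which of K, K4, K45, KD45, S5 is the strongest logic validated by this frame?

Transitive (axiom 4): yes — every two-step S-path is closed by a direct edge.
Euclidean (axiom 5): yes — any two successors of a common world are S-related.
Serial (axiom D): no — g has no S-successor.
Reflexive (axiom T): no — g is not related to itself.
So F validates K, K4, K45; KD45 would additionally require S to be serial. The strongest is K45.

K45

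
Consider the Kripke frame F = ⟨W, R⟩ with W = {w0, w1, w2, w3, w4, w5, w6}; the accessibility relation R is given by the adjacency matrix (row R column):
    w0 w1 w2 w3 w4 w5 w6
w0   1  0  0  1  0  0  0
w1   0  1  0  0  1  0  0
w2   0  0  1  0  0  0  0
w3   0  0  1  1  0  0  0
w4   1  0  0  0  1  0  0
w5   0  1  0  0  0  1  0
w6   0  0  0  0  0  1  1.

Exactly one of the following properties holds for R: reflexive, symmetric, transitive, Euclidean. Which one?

reflexive

Reflexive: yes — every world is R-related to itself.
Symmetric: no — w0 R w3 but not w3 R w0.
Transitive: no — w0 R w3 and w3 R w2, but not w0 R w2.
Euclidean: no — w0 R w3 and w0 R w0, but not w3 R w0.
Only reflexive holds.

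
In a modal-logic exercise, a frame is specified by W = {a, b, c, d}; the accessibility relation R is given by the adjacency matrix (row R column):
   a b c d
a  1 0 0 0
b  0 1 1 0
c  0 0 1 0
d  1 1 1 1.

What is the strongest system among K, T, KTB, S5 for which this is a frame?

Reflexive (axiom T): yes — every world is R-related to itself.
Symmetric (axiom B): no — b R c but not c R b.
Euclidean (axiom 5): no — d R a and d R b, but not a R b.
So F validates K, T; KTB would additionally require R to be symmetric. The strongest is T.

T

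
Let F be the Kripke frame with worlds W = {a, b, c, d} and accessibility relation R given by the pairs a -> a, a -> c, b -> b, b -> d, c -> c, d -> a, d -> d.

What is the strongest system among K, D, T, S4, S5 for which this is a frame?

Serial (axiom D): yes — every world has a successor (e.g. a R a).
Reflexive (axiom T): yes — every world is R-related to itself.
Transitive (axiom 4): no — b R d and d R a, but not b R a.
Euclidean (axiom 5): no — a R c and a R a, but not c R a.
So F validates K, D, T; S4 would additionally require R to be transitive. The strongest is T.

T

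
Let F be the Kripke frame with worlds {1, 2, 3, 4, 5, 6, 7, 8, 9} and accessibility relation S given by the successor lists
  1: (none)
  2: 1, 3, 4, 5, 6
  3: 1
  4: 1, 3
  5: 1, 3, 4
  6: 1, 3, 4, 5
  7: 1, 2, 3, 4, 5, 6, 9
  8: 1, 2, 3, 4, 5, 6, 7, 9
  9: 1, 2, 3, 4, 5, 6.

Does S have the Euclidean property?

No

Euclidean: no — 2 S 1 and 2 S 3, but not 1 S 3.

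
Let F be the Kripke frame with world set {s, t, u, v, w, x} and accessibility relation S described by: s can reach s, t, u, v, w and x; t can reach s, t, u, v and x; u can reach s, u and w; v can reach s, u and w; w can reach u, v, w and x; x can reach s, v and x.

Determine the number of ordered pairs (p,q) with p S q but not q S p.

7

Enumerating: (s,w), (t,u), (t,v), (t,x), (v,u), (w,x), (x,v).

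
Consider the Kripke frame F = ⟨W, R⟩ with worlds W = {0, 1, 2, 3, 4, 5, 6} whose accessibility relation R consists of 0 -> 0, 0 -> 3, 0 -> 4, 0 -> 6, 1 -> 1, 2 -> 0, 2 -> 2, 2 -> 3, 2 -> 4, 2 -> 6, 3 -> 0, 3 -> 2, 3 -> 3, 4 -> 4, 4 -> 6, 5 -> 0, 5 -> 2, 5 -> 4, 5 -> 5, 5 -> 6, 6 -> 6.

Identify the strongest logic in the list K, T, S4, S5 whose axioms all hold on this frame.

T

Reflexive (axiom T): yes — every world is R-related to itself.
Transitive (axiom 4): no — 0 R 3 and 3 R 2, but not 0 R 2.
Euclidean (axiom 5): no — 0 R 3 and 0 R 4, but not 3 R 4.
So F validates K, T; S4 would additionally require R to be transitive. The strongest is T.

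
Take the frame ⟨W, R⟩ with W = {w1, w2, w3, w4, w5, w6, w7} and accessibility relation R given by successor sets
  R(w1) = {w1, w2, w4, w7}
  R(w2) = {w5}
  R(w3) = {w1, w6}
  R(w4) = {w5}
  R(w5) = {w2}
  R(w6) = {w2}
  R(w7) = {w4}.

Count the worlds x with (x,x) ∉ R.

6

Enumerating: w2, w3, w4, w5, w6, w7.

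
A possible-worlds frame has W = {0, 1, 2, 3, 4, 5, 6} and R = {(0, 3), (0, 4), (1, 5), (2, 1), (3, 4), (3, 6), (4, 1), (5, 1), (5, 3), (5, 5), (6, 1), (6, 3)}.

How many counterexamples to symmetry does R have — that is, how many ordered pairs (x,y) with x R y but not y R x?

Enumerating: (0,3), (0,4), (2,1), (3,4), (4,1), (5,3), (6,1).

7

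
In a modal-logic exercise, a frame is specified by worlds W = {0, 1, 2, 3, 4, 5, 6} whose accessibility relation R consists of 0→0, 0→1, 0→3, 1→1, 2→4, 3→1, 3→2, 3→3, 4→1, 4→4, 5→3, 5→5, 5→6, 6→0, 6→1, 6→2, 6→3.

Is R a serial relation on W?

Yes

Serial: yes — every world has a successor (e.g. 0 R 0).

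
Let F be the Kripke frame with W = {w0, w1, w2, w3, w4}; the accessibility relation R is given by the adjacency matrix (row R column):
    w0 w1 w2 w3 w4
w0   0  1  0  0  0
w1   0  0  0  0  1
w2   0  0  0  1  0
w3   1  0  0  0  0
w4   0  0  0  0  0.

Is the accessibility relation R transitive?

Transitive: no — w0 R w1 and w1 R w4, but not w0 R w4.

No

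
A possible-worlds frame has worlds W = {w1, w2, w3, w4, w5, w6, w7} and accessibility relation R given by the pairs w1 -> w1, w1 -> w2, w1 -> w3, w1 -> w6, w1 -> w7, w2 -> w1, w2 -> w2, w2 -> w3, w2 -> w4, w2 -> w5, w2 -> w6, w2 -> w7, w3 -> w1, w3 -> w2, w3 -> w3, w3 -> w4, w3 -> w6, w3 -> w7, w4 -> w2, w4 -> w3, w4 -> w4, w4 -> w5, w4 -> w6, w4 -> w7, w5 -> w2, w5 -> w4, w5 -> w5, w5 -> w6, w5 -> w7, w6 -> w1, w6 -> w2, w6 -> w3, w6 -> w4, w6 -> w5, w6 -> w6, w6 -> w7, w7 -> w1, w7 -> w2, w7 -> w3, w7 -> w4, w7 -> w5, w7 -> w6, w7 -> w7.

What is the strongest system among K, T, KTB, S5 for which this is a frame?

Reflexive (axiom T): yes — every world is R-related to itself.
Symmetric (axiom B): yes — every pair in R has its reverse in R.
Euclidean (axiom 5): no — w2 R w1 and w2 R w4, but not w1 R w4.
So F validates K, T, KTB; S5 would additionally require R to be Euclidean. The strongest is KTB.

KTB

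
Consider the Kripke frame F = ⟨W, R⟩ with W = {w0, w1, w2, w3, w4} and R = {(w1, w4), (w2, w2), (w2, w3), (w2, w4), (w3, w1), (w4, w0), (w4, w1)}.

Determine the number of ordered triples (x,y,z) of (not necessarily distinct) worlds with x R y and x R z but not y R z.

12

Enumerating: (w1,w4,w4), (w2,w3,w2), (w2,w3,w3), (w2,w3,w4), (w2,w4,w2), (w2,w4,w3), (w2,w4,w4), (w3,w1,w1), (w4,w0,w0), (w4,w0,w1), (w4,w1,w0), (w4,w1,w1).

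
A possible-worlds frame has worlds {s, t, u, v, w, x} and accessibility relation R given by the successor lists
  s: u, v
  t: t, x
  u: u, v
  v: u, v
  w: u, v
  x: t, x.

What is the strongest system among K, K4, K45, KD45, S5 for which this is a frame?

Transitive (axiom 4): yes — every two-step R-path is closed by a direct edge.
Euclidean (axiom 5): yes — any two successors of a common world are R-related.
Serial (axiom D): yes — every world has a successor (e.g. s R u).
Reflexive (axiom T): no — s is not related to itself.
So F validates K, K4, K45, KD45; S5 would additionally require R to be reflexive. The strongest is KD45.

KD45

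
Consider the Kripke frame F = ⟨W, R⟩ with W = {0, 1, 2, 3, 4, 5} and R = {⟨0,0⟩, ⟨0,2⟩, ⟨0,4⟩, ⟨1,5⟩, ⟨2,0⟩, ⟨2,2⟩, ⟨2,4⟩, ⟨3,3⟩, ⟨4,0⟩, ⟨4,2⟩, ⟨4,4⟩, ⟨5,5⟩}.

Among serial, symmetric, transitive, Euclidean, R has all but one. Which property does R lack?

symmetric

Serial: yes — every world has a successor (e.g. 0 R 0).
Symmetric: no — 1 R 5 but not 5 R 1.
Transitive: yes — every two-step R-path is closed by a direct edge.
Euclidean: yes — any two successors of a common world are R-related.
Only symmetric fails.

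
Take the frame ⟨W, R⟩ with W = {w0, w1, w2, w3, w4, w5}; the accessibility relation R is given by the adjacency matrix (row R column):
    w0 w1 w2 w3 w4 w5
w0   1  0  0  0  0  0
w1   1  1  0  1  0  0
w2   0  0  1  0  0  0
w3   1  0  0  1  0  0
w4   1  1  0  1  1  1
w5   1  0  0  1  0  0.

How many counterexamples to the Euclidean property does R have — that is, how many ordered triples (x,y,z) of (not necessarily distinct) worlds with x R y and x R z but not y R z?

17

Enumerating: (w1,w0,w1), (w1,w0,w3), (w1,w3,w1), (w3,w0,w3), (w4,w0,w1), (w4,w0,w3), (w4,w0,w4), (w4,w0,w5), (w4,w1,w4), (w4,w1,w5), (w4,w3,w1), (w4,w3,w4), (w4,w3,w5), (w4,w5,w1), (w4,w5,w4), (w4,w5,w5), (w5,w0,w3).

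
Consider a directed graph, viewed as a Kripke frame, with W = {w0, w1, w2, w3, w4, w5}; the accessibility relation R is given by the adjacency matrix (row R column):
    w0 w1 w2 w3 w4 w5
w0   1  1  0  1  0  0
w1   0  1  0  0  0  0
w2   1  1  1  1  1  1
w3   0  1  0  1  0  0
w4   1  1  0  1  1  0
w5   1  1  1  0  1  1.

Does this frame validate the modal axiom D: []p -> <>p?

By correspondence theory, D is valid on a frame iff R is serial.
Serial: yes — every world has a successor (e.g. w0 R w0).

Yes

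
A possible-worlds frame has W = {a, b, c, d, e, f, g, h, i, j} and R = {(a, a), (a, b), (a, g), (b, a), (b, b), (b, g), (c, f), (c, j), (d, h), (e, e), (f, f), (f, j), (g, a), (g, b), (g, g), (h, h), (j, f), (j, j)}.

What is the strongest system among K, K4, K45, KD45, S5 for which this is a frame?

K45

Transitive (axiom 4): yes — every two-step R-path is closed by a direct edge.
Euclidean (axiom 5): yes — any two successors of a common world are R-related.
Serial (axiom D): no — i has no R-successor.
Reflexive (axiom T): no — c is not related to itself.
So F validates K, K4, K45; KD45 would additionally require R to be serial. The strongest is K45.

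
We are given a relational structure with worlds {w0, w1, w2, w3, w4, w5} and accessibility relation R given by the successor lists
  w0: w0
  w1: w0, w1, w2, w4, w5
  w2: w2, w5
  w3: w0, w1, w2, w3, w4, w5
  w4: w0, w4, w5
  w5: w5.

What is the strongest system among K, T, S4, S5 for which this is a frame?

S4

Reflexive (axiom T): yes — every world is R-related to itself.
Transitive (axiom 4): yes — every two-step R-path is closed by a direct edge.
Euclidean (axiom 5): no — w1 R w0 and w1 R w2, but not w0 R w2.
So F validates K, T, S4; S5 would additionally require R to be Euclidean. The strongest is S4.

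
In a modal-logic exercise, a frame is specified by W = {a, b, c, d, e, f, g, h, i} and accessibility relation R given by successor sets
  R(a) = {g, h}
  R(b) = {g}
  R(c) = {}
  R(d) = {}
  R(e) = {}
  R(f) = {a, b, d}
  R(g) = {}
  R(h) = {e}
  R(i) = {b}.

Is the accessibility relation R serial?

No

Serial: no — c has no R-successor.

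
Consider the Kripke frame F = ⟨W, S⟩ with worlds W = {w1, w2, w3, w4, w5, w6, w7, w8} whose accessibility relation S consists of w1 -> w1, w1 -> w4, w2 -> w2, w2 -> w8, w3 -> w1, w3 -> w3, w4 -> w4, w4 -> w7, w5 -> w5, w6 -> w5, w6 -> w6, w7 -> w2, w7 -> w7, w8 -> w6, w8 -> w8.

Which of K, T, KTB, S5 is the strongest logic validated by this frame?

T

Reflexive (axiom T): yes — every world is S-related to itself.
Symmetric (axiom B): no — w1 S w4 but not w4 S w1.
Euclidean (axiom 5): no — w1 S w4 and w1 S w1, but not w4 S w1.
So F validates K, T; KTB would additionally require S to be symmetric. The strongest is T.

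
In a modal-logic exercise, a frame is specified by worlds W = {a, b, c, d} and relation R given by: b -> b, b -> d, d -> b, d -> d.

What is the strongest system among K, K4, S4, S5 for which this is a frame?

K4

Transitive (axiom 4): yes — every two-step R-path is closed by a direct edge.
Reflexive (axiom T): no — a is not related to itself.
Euclidean (axiom 5): yes — any two successors of a common world are R-related.
So F validates K, K4; S4 would additionally require R to be reflexive. The strongest is K4.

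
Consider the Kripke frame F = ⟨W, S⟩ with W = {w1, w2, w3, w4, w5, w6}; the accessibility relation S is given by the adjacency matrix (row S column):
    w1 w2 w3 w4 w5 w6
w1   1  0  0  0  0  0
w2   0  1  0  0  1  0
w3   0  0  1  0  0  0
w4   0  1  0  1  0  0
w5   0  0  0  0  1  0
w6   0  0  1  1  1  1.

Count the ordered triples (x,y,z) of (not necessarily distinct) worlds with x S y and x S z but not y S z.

Enumerating: (w2,w5,w2), (w4,w2,w4), (w6,w3,w4), (w6,w3,w5), (w6,w3,w6), (w6,w4,w3), (w6,w4,w5), (w6,w4,w6), (w6,w5,w3), (w6,w5,w4), (w6,w5,w6).

11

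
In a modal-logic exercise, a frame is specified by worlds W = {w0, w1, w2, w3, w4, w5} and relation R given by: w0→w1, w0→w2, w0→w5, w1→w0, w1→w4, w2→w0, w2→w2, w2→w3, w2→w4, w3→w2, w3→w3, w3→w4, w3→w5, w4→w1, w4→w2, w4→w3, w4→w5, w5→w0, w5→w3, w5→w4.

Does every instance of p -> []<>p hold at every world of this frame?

Yes

Axiom B corresponds to the accessibility relation being symmetric.
Symmetric: yes — every pair in R has its reverse in R.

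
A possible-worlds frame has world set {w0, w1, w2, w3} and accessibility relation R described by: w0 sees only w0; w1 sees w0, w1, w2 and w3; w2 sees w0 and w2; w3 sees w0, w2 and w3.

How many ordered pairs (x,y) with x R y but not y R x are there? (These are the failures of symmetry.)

Enumerating: (w1,w0), (w1,w2), (w1,w3), (w2,w0), (w3,w0), (w3,w2).

6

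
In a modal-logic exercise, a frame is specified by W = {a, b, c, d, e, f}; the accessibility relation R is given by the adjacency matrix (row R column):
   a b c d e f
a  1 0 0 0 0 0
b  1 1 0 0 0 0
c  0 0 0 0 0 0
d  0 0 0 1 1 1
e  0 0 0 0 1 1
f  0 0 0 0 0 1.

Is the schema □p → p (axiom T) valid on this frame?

Axiom T corresponds to the accessibility relation being reflexive.
Reflexive: no — c is not related to itself.

No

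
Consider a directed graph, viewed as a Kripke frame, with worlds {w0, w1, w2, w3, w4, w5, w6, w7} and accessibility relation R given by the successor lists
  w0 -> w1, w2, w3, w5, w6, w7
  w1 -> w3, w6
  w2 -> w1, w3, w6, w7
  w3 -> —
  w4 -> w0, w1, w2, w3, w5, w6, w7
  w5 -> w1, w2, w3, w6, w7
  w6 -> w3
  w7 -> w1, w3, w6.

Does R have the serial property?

Serial: no — w3 has no R-successor.

No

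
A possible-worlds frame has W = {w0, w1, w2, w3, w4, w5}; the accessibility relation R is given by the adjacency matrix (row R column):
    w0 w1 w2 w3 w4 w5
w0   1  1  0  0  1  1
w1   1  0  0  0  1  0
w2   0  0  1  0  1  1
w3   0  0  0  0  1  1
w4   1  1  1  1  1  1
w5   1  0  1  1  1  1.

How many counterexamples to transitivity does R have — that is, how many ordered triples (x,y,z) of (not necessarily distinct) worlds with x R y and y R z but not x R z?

24

Enumerating: (w0,w4,w2), (w0,w4,w3), (w0,w5,w2), (w0,w5,w3), (w1,w0,w1), (w1,w0,w5), (w1,w4,w1), (w1,w4,w2), (w1,w4,w3), (w1,w4,w5), (w2,w4,w0), (w2,w4,w1), … and 12 more.
Total: 24.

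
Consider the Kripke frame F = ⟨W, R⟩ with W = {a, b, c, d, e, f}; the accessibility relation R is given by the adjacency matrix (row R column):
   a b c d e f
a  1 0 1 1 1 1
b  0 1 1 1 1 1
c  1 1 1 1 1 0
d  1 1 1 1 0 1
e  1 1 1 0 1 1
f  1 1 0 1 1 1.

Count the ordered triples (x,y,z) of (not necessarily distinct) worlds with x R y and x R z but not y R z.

Enumerating: (a,c,f), (a,d,e), (a,e,d), (a,f,c), (b,c,f), (b,d,e), (b,e,d), (b,f,c), (c,a,b), (c,b,a), (c,d,e), (c,e,d), … and 12 more.
Total: 24.

24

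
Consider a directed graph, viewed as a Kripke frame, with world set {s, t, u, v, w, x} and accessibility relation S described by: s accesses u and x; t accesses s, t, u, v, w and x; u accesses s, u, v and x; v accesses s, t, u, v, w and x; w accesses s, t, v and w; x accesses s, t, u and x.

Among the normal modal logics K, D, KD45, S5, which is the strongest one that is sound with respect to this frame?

Serial (axiom D): yes — every world has a successor (e.g. s S u).
Euclidean (axiom 5): no — t S s and t S v, but not s S v.
Transitive (axiom 4): no — s S u and u S v, but not s S v.
Reflexive (axiom T): no — s is not related to itself.
So F validates K, D; KD45 would additionally require S to be Euclidean and transitive. The strongest is D.

D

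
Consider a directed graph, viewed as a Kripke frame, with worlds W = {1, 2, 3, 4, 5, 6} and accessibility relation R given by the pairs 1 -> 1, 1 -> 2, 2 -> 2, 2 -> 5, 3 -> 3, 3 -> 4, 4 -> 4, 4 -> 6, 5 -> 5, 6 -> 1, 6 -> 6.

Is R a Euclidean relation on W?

Euclidean: no — 1 R 2 and 1 R 1, but not 2 R 1.

No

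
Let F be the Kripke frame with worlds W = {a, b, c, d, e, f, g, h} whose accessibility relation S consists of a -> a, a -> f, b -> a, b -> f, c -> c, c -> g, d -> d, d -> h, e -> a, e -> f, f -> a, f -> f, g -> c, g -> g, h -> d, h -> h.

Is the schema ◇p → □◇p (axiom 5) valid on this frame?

Yes

By correspondence theory, 5 is valid on a frame iff S is Euclidean.
Euclidean: yes — any two successors of a common world are S-related.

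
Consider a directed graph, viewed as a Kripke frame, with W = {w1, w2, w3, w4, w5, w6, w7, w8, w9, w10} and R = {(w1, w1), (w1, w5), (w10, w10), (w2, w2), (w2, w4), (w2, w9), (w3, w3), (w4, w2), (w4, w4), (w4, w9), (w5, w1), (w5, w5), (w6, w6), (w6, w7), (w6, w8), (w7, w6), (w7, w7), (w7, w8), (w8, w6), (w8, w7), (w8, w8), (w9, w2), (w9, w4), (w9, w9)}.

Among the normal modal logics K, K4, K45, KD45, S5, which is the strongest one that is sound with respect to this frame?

S5

Transitive (axiom 4): yes — every two-step R-path is closed by a direct edge.
Euclidean (axiom 5): yes — any two successors of a common world are R-related.
Serial (axiom D): yes — every world has a successor (e.g. w1 R w1).
Reflexive (axiom T): yes — every world is R-related to itself.
So F validates K, K4, K45, KD45, S5. The strongest is S5.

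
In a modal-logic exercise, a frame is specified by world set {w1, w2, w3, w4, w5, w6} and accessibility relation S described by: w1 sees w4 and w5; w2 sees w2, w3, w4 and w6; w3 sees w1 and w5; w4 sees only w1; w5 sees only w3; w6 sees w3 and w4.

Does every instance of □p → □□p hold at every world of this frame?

No

The schema 4 characterises exactly the transitive frames.
Transitive: no — w1 S w5 and w5 S w3, but not w1 S w3.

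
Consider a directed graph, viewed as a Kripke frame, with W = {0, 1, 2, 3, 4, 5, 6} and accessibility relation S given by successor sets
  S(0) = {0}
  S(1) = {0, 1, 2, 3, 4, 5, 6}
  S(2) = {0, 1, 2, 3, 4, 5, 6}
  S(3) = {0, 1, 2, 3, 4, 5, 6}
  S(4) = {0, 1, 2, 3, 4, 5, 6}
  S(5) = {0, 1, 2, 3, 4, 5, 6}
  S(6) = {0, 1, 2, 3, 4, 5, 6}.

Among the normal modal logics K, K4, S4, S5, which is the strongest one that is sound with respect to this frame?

Transitive (axiom 4): yes — every two-step S-path is closed by a direct edge.
Reflexive (axiom T): yes — every world is S-related to itself.
Euclidean (axiom 5): no — 1 S 0 and 1 S 2, but not 0 S 2.
So F validates K, K4, S4; S5 would additionally require S to be Euclidean. The strongest is S4.

S4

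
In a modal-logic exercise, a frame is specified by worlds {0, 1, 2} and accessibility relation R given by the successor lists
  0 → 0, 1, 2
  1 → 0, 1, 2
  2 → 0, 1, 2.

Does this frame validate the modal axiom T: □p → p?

The schema T characterises exactly the reflexive frames.
Reflexive: yes — every world is R-related to itself.

Yes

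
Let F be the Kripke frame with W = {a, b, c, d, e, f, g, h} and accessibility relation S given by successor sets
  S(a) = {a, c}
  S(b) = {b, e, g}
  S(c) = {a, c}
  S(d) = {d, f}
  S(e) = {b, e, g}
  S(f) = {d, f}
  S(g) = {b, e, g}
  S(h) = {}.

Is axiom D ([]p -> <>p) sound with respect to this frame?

Axiom D corresponds to the accessibility relation being serial.
Serial: no — h has no S-successor.

No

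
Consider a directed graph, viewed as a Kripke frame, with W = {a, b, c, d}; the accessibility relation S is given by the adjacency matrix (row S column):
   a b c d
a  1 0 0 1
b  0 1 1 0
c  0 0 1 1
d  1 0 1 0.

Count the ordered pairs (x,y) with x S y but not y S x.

Enumerating: (b,c).

1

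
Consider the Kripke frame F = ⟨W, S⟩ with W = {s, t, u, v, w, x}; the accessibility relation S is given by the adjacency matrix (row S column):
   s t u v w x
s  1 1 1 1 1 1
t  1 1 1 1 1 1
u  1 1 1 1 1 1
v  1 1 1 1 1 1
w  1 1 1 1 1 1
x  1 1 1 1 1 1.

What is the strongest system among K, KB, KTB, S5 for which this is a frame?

Symmetric (axiom B): yes — every pair in S has its reverse in S.
Reflexive (axiom T): yes — every world is S-related to itself.
Euclidean (axiom 5): yes — any two successors of a common world are S-related.
So F validates K, KB, KTB, S5. The strongest is S5.

S5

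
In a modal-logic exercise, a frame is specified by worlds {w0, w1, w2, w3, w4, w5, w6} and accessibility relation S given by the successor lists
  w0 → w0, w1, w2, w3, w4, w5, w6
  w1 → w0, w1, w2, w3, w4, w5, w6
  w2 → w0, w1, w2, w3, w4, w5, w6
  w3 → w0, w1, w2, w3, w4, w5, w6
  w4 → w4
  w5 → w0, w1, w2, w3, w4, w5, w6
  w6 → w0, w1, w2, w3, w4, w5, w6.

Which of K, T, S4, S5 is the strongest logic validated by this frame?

S4

Reflexive (axiom T): yes — every world is S-related to itself.
Transitive (axiom 4): yes — every two-step S-path is closed by a direct edge.
Euclidean (axiom 5): no — w0 S w4 and w0 S w1, but not w4 S w1.
So F validates K, T, S4; S5 would additionally require S to be Euclidean. The strongest is S4.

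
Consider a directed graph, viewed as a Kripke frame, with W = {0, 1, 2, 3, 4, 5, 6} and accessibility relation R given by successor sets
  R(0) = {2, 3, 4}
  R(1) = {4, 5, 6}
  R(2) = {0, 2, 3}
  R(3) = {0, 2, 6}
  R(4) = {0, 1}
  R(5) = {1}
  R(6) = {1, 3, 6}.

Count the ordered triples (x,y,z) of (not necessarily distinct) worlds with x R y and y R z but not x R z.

30

Enumerating: (0,2,0), (0,3,0), (0,3,6), (0,4,0), (0,4,1), (1,4,0), (1,4,1), (1,5,1), (1,6,1), (1,6,3), (2,0,4), (2,3,6), … and 18 more.
Total: 30.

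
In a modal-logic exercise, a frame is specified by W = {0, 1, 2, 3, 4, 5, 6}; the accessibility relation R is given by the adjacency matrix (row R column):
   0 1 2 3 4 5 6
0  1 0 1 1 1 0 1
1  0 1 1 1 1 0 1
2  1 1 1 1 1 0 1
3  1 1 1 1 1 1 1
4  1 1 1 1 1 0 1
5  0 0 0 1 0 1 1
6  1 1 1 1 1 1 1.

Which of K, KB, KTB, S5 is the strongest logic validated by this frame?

Symmetric (axiom B): yes — every pair in R has its reverse in R.
Reflexive (axiom T): yes — every world is R-related to itself.
Euclidean (axiom 5): no — 2 R 0 and 2 R 1, but not 0 R 1.
So F validates K, KB, KTB; S5 would additionally require R to be Euclidean. The strongest is KTB.

KTB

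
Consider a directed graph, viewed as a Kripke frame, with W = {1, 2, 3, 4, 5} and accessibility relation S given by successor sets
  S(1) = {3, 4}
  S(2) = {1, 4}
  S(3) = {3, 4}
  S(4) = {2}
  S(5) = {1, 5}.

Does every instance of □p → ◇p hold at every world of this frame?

The schema D characterises exactly the serial frames.
Serial: yes — every world has a successor (e.g. 1 S 3).

Yes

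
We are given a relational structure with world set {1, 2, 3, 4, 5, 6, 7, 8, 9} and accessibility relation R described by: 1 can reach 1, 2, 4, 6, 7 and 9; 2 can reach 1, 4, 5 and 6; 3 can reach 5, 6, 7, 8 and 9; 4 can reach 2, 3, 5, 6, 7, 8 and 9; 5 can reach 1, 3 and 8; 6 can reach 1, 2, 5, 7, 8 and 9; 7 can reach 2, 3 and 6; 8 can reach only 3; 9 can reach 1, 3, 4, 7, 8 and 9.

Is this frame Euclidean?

No

Euclidean: no — 1 R 2 and 1 R 7, but not 2 R 7.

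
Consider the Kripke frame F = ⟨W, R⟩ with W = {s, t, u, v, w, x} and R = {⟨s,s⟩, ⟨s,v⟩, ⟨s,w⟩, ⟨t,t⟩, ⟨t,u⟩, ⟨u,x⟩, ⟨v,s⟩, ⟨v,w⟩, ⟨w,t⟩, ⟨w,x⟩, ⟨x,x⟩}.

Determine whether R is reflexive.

No

Reflexive: no — u is not related to itself.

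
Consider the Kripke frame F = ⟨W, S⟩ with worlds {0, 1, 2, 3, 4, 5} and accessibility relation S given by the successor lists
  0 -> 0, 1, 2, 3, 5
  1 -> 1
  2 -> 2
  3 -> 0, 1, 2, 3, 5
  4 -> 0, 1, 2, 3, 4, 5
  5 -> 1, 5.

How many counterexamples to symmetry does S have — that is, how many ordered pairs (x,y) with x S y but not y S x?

Enumerating: (0,1), (0,2), (0,5), (3,1), (3,2), (3,5), (4,0), (4,1), (4,2), (4,3), (4,5), (5,1).

12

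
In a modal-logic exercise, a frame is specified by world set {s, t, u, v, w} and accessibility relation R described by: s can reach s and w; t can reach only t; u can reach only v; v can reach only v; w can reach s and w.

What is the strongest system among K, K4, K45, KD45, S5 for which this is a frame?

KD45

Transitive (axiom 4): yes — every two-step R-path is closed by a direct edge.
Euclidean (axiom 5): yes — any two successors of a common world are R-related.
Serial (axiom D): yes — every world has a successor (e.g. s R s).
Reflexive (axiom T): no — u is not related to itself.
So F validates K, K4, K45, KD45; S5 would additionally require R to be reflexive. The strongest is KD45.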